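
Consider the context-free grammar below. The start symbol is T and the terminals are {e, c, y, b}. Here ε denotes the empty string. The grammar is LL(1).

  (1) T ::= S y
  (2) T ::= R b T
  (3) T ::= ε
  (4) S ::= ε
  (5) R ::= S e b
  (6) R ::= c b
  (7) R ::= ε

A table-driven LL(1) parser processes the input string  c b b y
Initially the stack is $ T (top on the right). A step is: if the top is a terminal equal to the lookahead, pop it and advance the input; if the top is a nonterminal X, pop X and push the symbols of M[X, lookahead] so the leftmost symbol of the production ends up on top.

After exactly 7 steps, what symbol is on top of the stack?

y

step 1: stack=$ T  input=c b b y $  — expand T ::= R b T
step 2: stack=$ T b R  input=c b b y $  — expand R ::= c b
step 3: stack=$ T b b c  input=c b b y $  — match c
step 4: stack=$ T b b  input=b b y $  — match b
step 5: stack=$ T b  input=b y $  — match b
step 6: stack=$ T  input=y $  — expand T ::= S y
step 7: stack=$ y S  input=y $  — expand S ::= ε
Stack after step 7: $ y (top = y).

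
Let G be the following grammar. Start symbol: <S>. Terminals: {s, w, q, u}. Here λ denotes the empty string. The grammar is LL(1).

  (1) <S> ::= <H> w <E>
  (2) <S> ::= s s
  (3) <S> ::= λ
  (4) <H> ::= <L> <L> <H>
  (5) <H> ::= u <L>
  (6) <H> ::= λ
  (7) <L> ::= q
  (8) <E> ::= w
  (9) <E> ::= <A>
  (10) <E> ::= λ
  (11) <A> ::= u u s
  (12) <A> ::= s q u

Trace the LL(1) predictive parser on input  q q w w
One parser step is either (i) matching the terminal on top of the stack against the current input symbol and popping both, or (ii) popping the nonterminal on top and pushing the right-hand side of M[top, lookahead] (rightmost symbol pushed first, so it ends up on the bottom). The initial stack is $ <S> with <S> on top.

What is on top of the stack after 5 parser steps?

q

     Stack                Input      Action
  1  $ <S>                q q w w $  expand <S> ::= <H> w <E>
  2  $ <E> w <H>          q q w w $  expand <H> ::= <L> <L> <H>
  3  $ <E> w <H> <L> <L>  q q w w $  expand <L> ::= q
  4  $ <E> w <H> <L> q    q q w w $  match q
  5  $ <E> w <H> <L>      q w w $    expand <L> ::= q
Stack after step 5: $ <E> w <H> q (top = q).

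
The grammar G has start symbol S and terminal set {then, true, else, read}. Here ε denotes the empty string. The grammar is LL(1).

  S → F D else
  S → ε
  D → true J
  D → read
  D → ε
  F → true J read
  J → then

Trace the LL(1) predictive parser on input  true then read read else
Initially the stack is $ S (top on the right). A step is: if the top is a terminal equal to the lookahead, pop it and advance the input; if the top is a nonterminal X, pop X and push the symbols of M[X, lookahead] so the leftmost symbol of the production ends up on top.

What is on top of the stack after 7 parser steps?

read

     Stack                 Input                       Action
  1  $ S                   true then read read else $  expand S → F D else
  2  $ else D F            true then read read else $  expand F → true J read
  3  $ else D read J true  true then read read else $  match true
  4  $ else D read J       then read read else $       expand J → then
  5  $ else D read then    then read read else $       match then
  6  $ else D read         read read else $            match read
  7  $ else D              read else $                 expand D → read
Stack after step 7: $ else read (top = read).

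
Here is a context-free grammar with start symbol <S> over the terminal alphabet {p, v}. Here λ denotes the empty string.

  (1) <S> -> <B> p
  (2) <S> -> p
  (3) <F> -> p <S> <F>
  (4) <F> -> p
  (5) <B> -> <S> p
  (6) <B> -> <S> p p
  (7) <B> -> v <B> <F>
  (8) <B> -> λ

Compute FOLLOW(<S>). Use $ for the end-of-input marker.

FIRST(<F>) = {p}
FIRST(<S>) = {p, v}  (via <B> p)
FIRST(<B>) = {λ, p, v}  (via <S> p, <S> p p)
FOLLOW(<S>) includes $ since <S> is the start symbol.
FOLLOW(<S>): in <F>->p <S> <F>, <S> is followed by <F> with FIRST {p}; in <B>-><S> p, <S> is followed by p with FIRST {p}; in <B>-><S> p p, <S> is followed by p p with FIRST {p}. Thus FOLLOW(<S>) = {$, p}.
FOLLOW(<B>): in <S>-><B> p, <B> is followed by p with FIRST {p}; in <B>->v <B> <F>, <B> is followed by <F> with FIRST {p}. Thus FOLLOW(<B>) = {p}.
FOLLOW(<F>): in <F>->p <S> <F>, the suffix after <F> is empty (adds nothing new); in <B>->v <B> <F>, the suffix after <F> is empty, so FOLLOW(<F>) ⊇ FOLLOW(<B>) = {p}. Thus FOLLOW(<F>) = {p}.

{$, p}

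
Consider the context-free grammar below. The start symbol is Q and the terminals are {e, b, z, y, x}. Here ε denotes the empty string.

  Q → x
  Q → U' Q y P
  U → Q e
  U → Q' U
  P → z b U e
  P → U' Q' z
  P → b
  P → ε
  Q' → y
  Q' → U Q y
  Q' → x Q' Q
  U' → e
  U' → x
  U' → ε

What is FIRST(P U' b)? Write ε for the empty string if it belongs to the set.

FIRST(U') = {ε, e, x}
FIRST(Q) = {e, x}  (via U' Q y P)
FIRST(U) = {e, x, y}  (via Q e, Q' U)
FIRST(Q') = {e, x, y}  (via U Q y)
FIRST(P) = {ε, b, e, x, y, z}  (via U' Q' z)
FIRST(P U' b): take FIRST of each symbol in turn, carrying on past any symbol whose FIRST contains ε; result {b, e, x, y, z}.

{b, e, x, y, z}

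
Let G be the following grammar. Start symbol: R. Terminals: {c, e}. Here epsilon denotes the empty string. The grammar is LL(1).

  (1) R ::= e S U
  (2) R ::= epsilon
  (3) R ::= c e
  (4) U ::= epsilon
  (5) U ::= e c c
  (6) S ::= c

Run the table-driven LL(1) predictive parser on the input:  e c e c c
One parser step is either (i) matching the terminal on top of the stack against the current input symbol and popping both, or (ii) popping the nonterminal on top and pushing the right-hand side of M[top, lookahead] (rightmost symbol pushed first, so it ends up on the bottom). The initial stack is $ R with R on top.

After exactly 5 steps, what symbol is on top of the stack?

e

step 1: stack=$ R  input=e c e c c $  — expand R ::= e S U
step 2: stack=$ U S e  input=e c e c c $  — match e
step 3: stack=$ U S  input=c e c c $  — expand S ::= c
step 4: stack=$ U c  input=c e c c $  — match c
step 5: stack=$ U  input=e c c $  — expand U ::= e c c
Stack after step 5: $ c c e (top = e).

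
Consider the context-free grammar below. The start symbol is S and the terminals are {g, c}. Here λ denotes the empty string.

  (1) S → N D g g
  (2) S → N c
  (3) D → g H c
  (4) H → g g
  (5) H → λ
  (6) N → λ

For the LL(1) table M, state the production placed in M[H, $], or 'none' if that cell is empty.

none

FIRST(D): from D→g H c we get {g}. So FIRST(D) = {g}.
FIRST(H): from H→g g we get {g}; from H→λ we get {λ}. So FIRST(H) = {λ, g}.
FIRST(N): from N→λ we get {λ}. So FIRST(N) = {λ}.
FIRST(S): from S→N D g g we get {g}; from S→N c we get {c}. So FIRST(S) = {c, g}.
FOLLOW(S) includes $ since S is the start symbol.
FOLLOW(H): in D→g H c, H is followed by c with FIRST {c}. Thus FOLLOW(H) = {c}.
For H → g g: FIRST(g g) = {g}, so it goes in M[H, t] for t ∈ {g}.
For H → λ: FIRST(λ) = {λ}, so it goes in M[H, t] for t ∈ {}; since λ ∈ FIRST, also for every t ∈ FOLLOW(H) = {c}.
None of these place a production in M[H, $].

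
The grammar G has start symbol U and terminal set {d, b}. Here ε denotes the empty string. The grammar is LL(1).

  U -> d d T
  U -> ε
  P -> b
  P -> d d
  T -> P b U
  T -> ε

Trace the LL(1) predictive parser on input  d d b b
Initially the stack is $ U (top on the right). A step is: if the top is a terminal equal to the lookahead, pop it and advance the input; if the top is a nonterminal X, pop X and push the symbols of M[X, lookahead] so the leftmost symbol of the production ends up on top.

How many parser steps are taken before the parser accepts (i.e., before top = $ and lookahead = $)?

8

step 1: stack=$ U  input=d d b b $  — expand U -> d d T
step 2: stack=$ T d d  input=d d b b $  — match d
step 3: stack=$ T d  input=d b b $  — match d
step 4: stack=$ T  input=b b $  — expand T -> P b U
step 5: stack=$ U b P  input=b b $  — expand P -> b
step 6: stack=$ U b b  input=b b $  — match b
step 7: stack=$ U b  input=b $  — match b
step 8: stack=$ U  input=$  — expand U -> ε
Accept reached after 8 steps.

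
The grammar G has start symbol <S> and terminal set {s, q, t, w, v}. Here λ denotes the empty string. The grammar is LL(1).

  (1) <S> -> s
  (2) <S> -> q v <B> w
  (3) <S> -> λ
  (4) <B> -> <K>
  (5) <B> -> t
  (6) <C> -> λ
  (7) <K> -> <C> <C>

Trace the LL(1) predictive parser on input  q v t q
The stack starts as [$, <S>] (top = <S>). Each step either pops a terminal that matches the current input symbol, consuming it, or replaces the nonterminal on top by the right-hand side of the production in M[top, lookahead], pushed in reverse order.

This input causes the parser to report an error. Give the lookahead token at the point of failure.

q

step 1: stack=$ <S>  input=q v t q $  — expand <S> -> q v <B> w
step 2: stack=$ w <B> v q  input=q v t q $  — match q
step 3: stack=$ w <B> v  input=v t q $  — match v
step 4: stack=$ w <B>  input=t q $  — expand <B> -> t
step 5: stack=$ w t  input=t q $  — match t
step 6: stack=$ w  input=q $  — error: top is terminal w but lookahead is q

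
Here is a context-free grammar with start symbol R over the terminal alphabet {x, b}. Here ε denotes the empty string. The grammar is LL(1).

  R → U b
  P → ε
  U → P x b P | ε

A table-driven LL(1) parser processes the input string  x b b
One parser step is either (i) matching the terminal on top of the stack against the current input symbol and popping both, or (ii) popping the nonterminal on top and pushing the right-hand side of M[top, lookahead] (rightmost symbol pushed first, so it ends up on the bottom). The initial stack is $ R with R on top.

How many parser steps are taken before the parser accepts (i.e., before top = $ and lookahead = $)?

step 1: stack=$ R  input=x b b $  — expand R → U b
step 2: stack=$ b U  input=x b b $  — expand U → P x b P
step 3: stack=$ b P b x P  input=x b b $  — expand P → ε
step 4: stack=$ b P b x  input=x b b $  — match x
step 5: stack=$ b P b  input=b b $  — match b
step 6: stack=$ b P  input=b $  — expand P → ε
step 7: stack=$ b  input=b $  — match b
Accept reached after 7 steps.

7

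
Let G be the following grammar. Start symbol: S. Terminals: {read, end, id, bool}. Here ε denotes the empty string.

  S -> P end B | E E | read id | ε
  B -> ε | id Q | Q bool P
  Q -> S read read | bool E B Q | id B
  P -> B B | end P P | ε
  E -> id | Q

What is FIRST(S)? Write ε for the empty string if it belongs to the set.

{ε, bool, end, id, read}

FIRST(S): from S->P end B we get {bool, end, id, read}; from S->E E we get {bool, end, id, read}; from S->read id we get {read}; from S->ε we get {ε}. So FIRST(S) = {ε, bool, end, id, read}.
FIRST(Q): from Q->S read read we get {bool, end, id, read}; from Q->bool E B Q we get {bool}; from Q->id B we get {id}. So FIRST(Q) = {bool, end, id, read}.
FIRST(B): from B->ε we get {ε}; from B->id Q we get {id}; from B->Q bool P we get {bool, end, id, read}. So FIRST(B) = {ε, bool, end, id, read}.
FIRST(E): from E->id we get {id}; from E->Q we get {bool, end, id, read}. So FIRST(E) = {bool, end, id, read}.
FIRST(P): from P->B B we get {ε, bool, end, id, read}; from P->end P P we get {end}; from P->ε we get {ε}. So FIRST(P) = {ε, bool, end, id, read}.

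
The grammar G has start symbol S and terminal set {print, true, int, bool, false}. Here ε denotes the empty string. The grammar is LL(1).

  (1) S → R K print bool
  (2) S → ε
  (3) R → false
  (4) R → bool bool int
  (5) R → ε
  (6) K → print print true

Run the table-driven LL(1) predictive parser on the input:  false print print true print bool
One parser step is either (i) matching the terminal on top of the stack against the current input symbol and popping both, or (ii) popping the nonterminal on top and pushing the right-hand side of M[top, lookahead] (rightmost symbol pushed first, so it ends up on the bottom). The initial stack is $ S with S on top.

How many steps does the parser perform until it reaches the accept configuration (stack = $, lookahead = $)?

9

step 1: stack=$ S  input=false print print true print bool $  — expand S → R K print bool
step 2: stack=$ bool print K R  input=false print print true print bool $  — expand R → false
step 3: stack=$ bool print K false  input=false print print true print bool $  — match false
step 4: stack=$ bool print K  input=print print true print bool $  — expand K → print print true
step 5: stack=$ bool print true print print  input=print print true print bool $  — match print
step 6: stack=$ bool print true print  input=print true print bool $  — match print
step 7: stack=$ bool print true  input=true print bool $  — match true
step 8: stack=$ bool print  input=print bool $  — match print
step 9: stack=$ bool  input=bool $  — match bool
Accept reached after 9 steps.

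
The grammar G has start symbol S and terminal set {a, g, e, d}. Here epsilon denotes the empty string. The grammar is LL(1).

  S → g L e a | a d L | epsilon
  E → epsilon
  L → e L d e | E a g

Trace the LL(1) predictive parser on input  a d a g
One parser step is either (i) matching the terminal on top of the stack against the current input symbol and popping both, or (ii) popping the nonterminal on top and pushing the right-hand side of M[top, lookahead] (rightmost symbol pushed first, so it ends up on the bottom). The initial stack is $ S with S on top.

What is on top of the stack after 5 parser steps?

step 1: stack=$ S  input=a d a g $  — expand S → a d L
step 2: stack=$ L d a  input=a d a g $  — match a
step 3: stack=$ L d  input=d a g $  — match d
step 4: stack=$ L  input=a g $  — expand L → E a g
step 5: stack=$ g a E  input=a g $  — expand E → epsilon
Stack after step 5: $ g a (top = a).

a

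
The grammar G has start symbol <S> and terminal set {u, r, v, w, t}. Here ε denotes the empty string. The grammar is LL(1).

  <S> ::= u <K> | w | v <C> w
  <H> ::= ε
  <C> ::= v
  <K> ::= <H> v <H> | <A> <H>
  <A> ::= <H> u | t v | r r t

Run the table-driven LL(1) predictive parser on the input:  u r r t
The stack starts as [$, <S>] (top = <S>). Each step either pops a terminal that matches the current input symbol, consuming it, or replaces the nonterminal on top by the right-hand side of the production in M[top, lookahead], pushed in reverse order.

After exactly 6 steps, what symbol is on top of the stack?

t

step 1: stack=$ <S>  input=u r r t $  — expand <S> ::= u <K>
step 2: stack=$ <K> u  input=u r r t $  — match u
step 3: stack=$ <K>  input=r r t $  — expand <K> ::= <A> <H>
step 4: stack=$ <H> <A>  input=r r t $  — expand <A> ::= r r t
step 5: stack=$ <H> t r r  input=r r t $  — match r
step 6: stack=$ <H> t r  input=r t $  — match r
Stack after step 6: $ <H> t (top = t).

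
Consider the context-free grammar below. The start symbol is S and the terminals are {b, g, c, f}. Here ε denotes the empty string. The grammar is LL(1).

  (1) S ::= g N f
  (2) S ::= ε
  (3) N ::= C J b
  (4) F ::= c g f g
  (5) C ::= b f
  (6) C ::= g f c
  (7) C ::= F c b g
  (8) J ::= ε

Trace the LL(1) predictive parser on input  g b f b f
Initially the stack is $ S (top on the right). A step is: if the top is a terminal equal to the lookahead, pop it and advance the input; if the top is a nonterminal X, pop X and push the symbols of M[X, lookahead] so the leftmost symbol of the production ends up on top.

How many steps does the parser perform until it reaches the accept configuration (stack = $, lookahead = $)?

9

step 1: stack=$ S  input=g b f b f $  — expand S ::= g N f
step 2: stack=$ f N g  input=g b f b f $  — match g
step 3: stack=$ f N  input=b f b f $  — expand N ::= C J b
step 4: stack=$ f b J C  input=b f b f $  — expand C ::= b f
step 5: stack=$ f b J f b  input=b f b f $  — match b
step 6: stack=$ f b J f  input=f b f $  — match f
step 7: stack=$ f b J  input=b f $  — expand J ::= ε
step 8: stack=$ f b  input=b f $  — match b
step 9: stack=$ f  input=f $  — match f
Accept reached after 9 steps.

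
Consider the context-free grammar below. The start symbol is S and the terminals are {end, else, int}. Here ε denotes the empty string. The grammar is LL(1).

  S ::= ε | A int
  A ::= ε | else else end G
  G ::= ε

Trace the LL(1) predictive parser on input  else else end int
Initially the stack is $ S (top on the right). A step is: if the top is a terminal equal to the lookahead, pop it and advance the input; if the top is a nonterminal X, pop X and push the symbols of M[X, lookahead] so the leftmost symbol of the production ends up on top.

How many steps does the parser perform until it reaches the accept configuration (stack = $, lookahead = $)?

     Stack                  Input                Action
  1  $ S                    else else end int $  expand S ::= A int
  2  $ int A                else else end int $  expand A ::= else else end G
  3  $ int G end else else  else else end int $  match else
  4  $ int G end else       else end int $       match else
  5  $ int G end            end int $            match end
  6  $ int G                int $                expand G ::= ε
  7  $ int                  int $                match int
Accept reached after 7 steps.

7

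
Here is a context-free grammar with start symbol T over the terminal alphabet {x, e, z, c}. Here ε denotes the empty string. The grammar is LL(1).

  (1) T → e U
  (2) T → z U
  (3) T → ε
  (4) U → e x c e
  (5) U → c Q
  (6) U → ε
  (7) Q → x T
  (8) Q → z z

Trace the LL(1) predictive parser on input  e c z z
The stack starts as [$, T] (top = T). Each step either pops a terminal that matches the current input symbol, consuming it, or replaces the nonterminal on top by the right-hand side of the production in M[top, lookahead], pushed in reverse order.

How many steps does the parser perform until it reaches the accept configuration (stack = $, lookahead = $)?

     Stack  Input      Action
  1  $ T    e c z z $  expand T → e U
  2  $ U e  e c z z $  match e
  3  $ U    c z z $    expand U → c Q
  4  $ Q c  c z z $    match c
  5  $ Q    z z $      expand Q → z z
  6  $ z z  z z $      match z
  7  $ z    z $        match z
Accept reached after 7 steps.

7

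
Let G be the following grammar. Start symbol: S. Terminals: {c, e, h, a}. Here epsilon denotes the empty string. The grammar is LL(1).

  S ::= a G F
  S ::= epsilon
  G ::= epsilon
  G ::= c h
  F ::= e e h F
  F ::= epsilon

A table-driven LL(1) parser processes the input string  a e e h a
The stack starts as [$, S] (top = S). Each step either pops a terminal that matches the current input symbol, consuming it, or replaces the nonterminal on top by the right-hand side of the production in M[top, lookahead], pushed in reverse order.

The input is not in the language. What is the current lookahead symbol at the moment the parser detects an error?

a

step 1: stack=$ S  input=a e e h a $  — expand S ::= a G F
step 2: stack=$ F G a  input=a e e h a $  — match a
step 3: stack=$ F G  input=e e h a $  — expand G ::= epsilon
step 4: stack=$ F  input=e e h a $  — expand F ::= e e h F
step 5: stack=$ F h e e  input=e e h a $  — match e
step 6: stack=$ F h e  input=e h a $  — match e
step 7: stack=$ F h  input=h a $  — match h
step 8: stack=$ F  input=a $  — error: M[F, a] is empty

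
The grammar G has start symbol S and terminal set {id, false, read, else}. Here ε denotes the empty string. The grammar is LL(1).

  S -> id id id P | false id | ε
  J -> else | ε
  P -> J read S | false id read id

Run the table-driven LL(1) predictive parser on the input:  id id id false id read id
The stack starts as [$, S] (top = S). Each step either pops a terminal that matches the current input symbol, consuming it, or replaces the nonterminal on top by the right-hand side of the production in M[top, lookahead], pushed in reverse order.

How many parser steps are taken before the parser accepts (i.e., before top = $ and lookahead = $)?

     Stack               Input                        Action
  1  $ S                 id id id false id read id $  expand S -> id id id P
  2  $ P id id id        id id id false id read id $  match id
  3  $ P id id           id id false id read id $     match id
  4  $ P id              id false id read id $        match id
  5  $ P                 false id read id $           expand P -> false id read id
  6  $ id read id false  false id read id $           match false
  7  $ id read id        id read id $                 match id
  8  $ id read           read id $                    match read
  9  $ id                id $                         match id
Accept reached after 9 steps.

9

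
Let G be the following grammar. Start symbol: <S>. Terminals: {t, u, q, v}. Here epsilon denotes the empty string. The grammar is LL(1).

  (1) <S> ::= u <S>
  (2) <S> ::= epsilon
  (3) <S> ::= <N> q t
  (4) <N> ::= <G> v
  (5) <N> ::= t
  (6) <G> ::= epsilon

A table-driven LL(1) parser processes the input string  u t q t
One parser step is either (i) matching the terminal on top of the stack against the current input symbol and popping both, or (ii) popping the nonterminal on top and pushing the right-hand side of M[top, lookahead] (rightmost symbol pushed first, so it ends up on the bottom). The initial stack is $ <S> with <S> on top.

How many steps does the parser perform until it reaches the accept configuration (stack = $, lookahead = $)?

7

     Stack      Input      Action
  1  $ <S>      u t q t $  expand <S> ::= u <S>
  2  $ <S> u    u t q t $  match u
  3  $ <S>      t q t $    expand <S> ::= <N> q t
  4  $ t q <N>  t q t $    expand <N> ::= t
  5  $ t q t    t q t $    match t
  6  $ t q      q t $      match q
  7  $ t        t $        match t
Accept reached after 7 steps.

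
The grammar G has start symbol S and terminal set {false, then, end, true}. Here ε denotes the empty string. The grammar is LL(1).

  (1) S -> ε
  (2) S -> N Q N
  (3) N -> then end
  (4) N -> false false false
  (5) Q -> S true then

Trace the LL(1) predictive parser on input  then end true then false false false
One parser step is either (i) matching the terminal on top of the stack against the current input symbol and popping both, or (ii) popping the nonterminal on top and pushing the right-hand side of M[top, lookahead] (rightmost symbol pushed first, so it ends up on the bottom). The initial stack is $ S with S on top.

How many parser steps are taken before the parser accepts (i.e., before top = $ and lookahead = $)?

12

step 1: stack=$ S  input=then end true then false false false $  — expand S -> N Q N
step 2: stack=$ N Q N  input=then end true then false false false $  — expand N -> then end
step 3: stack=$ N Q end then  input=then end true then false false false $  — match then
step 4: stack=$ N Q end  input=end true then false false false $  — match end
step 5: stack=$ N Q  input=true then false false false $  — expand Q -> S true then
step 6: stack=$ N then true S  input=true then false false false $  — expand S -> ε
step 7: stack=$ N then true  input=true then false false false $  — match true
step 8: stack=$ N then  input=then false false false $  — match then
step 9: stack=$ N  input=false false false $  — expand N -> false false false
step 10: stack=$ false false false  input=false false false $  — match false
step 11: stack=$ false false  input=false false $  — match false
step 12: stack=$ false  input=false $  — match false
Accept reached after 12 steps.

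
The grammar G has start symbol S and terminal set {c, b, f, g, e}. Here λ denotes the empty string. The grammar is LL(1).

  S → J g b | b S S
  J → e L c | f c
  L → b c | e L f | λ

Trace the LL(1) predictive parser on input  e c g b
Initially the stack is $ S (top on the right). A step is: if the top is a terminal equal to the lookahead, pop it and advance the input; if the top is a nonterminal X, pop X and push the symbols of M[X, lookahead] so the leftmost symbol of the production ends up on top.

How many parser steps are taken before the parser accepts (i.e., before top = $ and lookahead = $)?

7

step 1: stack=$ S  input=e c g b $  — expand S → J g b
step 2: stack=$ b g J  input=e c g b $  — expand J → e L c
step 3: stack=$ b g c L e  input=e c g b $  — match e
step 4: stack=$ b g c L  input=c g b $  — expand L → λ
step 5: stack=$ b g c  input=c g b $  — match c
step 6: stack=$ b g  input=g b $  — match g
step 7: stack=$ b  input=b $  — match b
Accept reached after 7 steps.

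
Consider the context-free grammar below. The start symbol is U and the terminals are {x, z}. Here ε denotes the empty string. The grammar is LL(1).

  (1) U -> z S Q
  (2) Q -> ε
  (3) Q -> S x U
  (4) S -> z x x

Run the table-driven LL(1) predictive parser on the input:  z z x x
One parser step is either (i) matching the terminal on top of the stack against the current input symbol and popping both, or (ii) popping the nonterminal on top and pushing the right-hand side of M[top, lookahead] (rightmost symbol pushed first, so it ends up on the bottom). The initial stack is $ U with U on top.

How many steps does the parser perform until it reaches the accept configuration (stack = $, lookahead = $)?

     Stack      Input      Action
  1  $ U        z z x x $  expand U -> z S Q
  2  $ Q S z    z z x x $  match z
  3  $ Q S      z x x $    expand S -> z x x
  4  $ Q x x z  z x x $    match z
  5  $ Q x x    x x $      match x
  6  $ Q x      x $        match x
  7  $ Q        $          expand Q -> ε
Accept reached after 7 steps.

7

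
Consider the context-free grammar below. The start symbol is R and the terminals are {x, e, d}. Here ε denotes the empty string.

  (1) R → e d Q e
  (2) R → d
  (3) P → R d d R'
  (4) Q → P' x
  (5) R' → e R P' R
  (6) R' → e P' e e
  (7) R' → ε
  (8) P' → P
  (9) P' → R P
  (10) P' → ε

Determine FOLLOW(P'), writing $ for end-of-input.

{d, e, x}

FIRST(R) = {d, e}
FIRST(R') = {ε, e}
FIRST(P) = {d, e}  (via R d d R')
FIRST(P') = {ε, d, e}  (via P, R P)
FIRST(Q) = {d, e, x}  (via P' x)
FOLLOW(R) includes $ since R is the start symbol.
FOLLOW(Q): in R→e d Q e, Q is followed by e with FIRST {e}. Thus FOLLOW(Q) = {e}.
FOLLOW(P'): in Q→P' x, P' is followed by x with FIRST {x}; in R'→e R P' R, P' is followed by R with FIRST {d, e}; in R'→e P' e e, P' is followed by e e with FIRST {e}. Thus FOLLOW(P') = {d, e, x}.
FOLLOW(P): in P'→P, the suffix after P is empty, so FOLLOW(P) ⊇ FOLLOW(P') = {d, e, x}; in P'→R P, the suffix after P is empty, so FOLLOW(P) ⊇ FOLLOW(P') = {d, e, x}. Thus FOLLOW(P) = {d, e, x}.
FOLLOW(R'): in P→R d d R', the suffix after R' is empty, so FOLLOW(R') ⊇ FOLLOW(P) = {d, e, x}. Thus FOLLOW(R') = {d, e, x}.
FOLLOW(R): in P→R d d R', R is followed by d d R' with FIRST {d}; in R'→e R P' R (occurrence 1), R is followed by P' R with FIRST {d, e}; in R'→e R P' R (occurrence 2), the suffix after R is empty, so FOLLOW(R) ⊇ FOLLOW(R') = {d, e, x}; in P'→R P, R is followed by P with FIRST {d, e}. Thus FOLLOW(R) = {$, d, e, x}.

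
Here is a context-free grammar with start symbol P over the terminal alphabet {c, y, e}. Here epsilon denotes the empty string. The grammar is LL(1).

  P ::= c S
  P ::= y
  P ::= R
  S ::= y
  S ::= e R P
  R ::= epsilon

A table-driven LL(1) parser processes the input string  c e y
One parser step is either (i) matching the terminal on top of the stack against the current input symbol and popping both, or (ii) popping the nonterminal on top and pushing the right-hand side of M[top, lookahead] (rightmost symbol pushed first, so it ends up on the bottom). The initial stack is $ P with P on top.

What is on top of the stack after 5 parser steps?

     Stack    Input    Action
  1  $ P      c e y $  expand P ::= c S
  2  $ S c    c e y $  match c
  3  $ S      e y $    expand S ::= e R P
  4  $ P R e  e y $    match e
  5  $ P R    y $      expand R ::= epsilon
Stack after step 5: $ P (top = P).

P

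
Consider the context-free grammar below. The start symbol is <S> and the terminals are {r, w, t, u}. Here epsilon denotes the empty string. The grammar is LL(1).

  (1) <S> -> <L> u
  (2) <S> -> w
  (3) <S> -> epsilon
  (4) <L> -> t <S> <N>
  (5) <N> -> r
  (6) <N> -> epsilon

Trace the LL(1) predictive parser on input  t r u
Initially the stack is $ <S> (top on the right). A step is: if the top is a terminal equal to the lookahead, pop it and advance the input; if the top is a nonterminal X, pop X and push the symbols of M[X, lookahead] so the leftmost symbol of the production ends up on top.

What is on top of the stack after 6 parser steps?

step 1: stack=$ <S>  input=t r u $  — expand <S> -> <L> u
step 2: stack=$ u <L>  input=t r u $  — expand <L> -> t <S> <N>
step 3: stack=$ u <N> <S> t  input=t r u $  — match t
step 4: stack=$ u <N> <S>  input=r u $  — expand <S> -> epsilon
step 5: stack=$ u <N>  input=r u $  — expand <N> -> r
step 6: stack=$ u r  input=r u $  — match r
Stack after step 6: $ u (top = u).

u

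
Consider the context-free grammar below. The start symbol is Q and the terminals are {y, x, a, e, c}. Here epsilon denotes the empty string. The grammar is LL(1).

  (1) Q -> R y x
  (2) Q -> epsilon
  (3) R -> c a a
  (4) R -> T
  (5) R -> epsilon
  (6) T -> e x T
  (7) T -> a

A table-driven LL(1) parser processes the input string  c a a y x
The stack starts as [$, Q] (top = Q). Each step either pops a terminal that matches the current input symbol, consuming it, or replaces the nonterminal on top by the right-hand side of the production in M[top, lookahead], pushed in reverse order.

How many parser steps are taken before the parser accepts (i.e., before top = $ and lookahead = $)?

     Stack        Input        Action
  1  $ Q          c a a y x $  expand Q -> R y x
  2  $ x y R      c a a y x $  expand R -> c a a
  3  $ x y a a c  c a a y x $  match c
  4  $ x y a a    a a y x $    match a
  5  $ x y a      a y x $      match a
  6  $ x y        y x $        match y
  7  $ x          x $          match x
Accept reached after 7 steps.

7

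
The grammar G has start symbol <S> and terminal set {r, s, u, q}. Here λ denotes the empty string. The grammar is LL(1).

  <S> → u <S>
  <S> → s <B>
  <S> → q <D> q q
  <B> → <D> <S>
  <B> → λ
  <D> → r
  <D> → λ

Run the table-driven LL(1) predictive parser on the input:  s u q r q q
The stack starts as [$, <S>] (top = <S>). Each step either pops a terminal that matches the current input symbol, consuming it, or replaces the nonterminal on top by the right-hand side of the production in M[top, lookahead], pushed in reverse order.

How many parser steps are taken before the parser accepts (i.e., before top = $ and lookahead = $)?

      Stack        Input          Action
   1  $ <S>        s u q r q q $  expand <S> → s <B>
   2  $ <B> s      s u q r q q $  match s
   3  $ <B>        u q r q q $    expand <B> → <D> <S>
   4  $ <S> <D>    u q r q q $    expand <D> → λ
   5  $ <S>        u q r q q $    expand <S> → u <S>
   6  $ <S> u      u q r q q $    match u
   7  $ <S>        q r q q $      expand <S> → q <D> q q
   8  $ q q <D> q  q r q q $      match q
   9  $ q q <D>    r q q $        expand <D> → r
  10  $ q q r      r q q $        match r
  11  $ q q        q q $          match q
  12  $ q          q $            match q
Accept reached after 12 steps.

12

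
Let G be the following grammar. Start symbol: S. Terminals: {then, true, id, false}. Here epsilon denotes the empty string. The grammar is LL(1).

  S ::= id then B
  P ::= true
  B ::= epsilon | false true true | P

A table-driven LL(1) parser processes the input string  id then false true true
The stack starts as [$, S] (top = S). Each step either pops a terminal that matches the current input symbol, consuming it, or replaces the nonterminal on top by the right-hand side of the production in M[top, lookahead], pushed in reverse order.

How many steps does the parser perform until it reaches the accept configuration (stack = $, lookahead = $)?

step 1: stack=$ S  input=id then false true true $  — expand S ::= id then B
step 2: stack=$ B then id  input=id then false true true $  — match id
step 3: stack=$ B then  input=then false true true $  — match then
step 4: stack=$ B  input=false true true $  — expand B ::= false true true
step 5: stack=$ true true false  input=false true true $  — match false
step 6: stack=$ true true  input=true true $  — match true
step 7: stack=$ true  input=true $  — match true
Accept reached after 7 steps.

7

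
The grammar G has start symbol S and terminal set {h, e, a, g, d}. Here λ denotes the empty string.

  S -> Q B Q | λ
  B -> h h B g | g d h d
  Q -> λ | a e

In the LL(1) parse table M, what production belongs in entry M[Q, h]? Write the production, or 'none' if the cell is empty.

FIRST(B) = {g, h}
FIRST(Q) = {λ, a}
FIRST(S) = {λ, a, g, h}  (via Q B Q)
FOLLOW(S) includes $ since S is the start symbol.
FOLLOW(S): S appears on no right-hand side. Thus FOLLOW(S) = {$}.
FOLLOW(Q): in S->Q B Q (occurrence 1), Q is followed by B Q with FIRST {g, h}; in S->Q B Q (occurrence 2), the suffix after Q is empty, so FOLLOW(Q) ⊇ FOLLOW(S) = {$}. Thus FOLLOW(Q) = {$, g, h}.
For Q -> λ: FIRST(λ) = {λ}, so it goes in M[Q, t] for t ∈ {}; since λ ∈ FIRST, also for every t ∈ FOLLOW(Q) = {$, g, h}.
For Q -> a e: FIRST(a e) = {a}, so it goes in M[Q, t] for t ∈ {a}.

Q -> λ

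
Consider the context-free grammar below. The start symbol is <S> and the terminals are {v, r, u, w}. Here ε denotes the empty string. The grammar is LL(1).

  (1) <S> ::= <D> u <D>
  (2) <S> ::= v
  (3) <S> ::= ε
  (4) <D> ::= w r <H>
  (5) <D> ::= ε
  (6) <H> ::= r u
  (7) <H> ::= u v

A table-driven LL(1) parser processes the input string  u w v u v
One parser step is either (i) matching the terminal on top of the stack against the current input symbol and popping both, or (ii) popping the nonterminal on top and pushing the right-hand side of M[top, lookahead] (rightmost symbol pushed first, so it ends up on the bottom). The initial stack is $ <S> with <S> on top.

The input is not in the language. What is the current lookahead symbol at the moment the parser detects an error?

v

step 1: stack=$ <S>  input=u w v u v $  — expand <S> ::= <D> u <D>
step 2: stack=$ <D> u <D>  input=u w v u v $  — expand <D> ::= ε
step 3: stack=$ <D> u  input=u w v u v $  — match u
step 4: stack=$ <D>  input=w v u v $  — expand <D> ::= w r <H>
step 5: stack=$ <H> r w  input=w v u v $  — match w
step 6: stack=$ <H> r  input=v u v $  — error: top is terminal r but lookahead is v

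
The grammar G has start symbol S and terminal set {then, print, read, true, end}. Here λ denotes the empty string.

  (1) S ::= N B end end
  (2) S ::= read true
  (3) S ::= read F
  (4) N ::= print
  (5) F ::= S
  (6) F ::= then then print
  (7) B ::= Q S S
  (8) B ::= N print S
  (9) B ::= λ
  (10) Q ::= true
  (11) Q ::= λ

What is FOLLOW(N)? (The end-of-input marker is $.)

{end, print, read, true}

FIRST(N) = {print}
FIRST(Q) = {λ, true}
FIRST(S) = {print, read}  (via N B end end)
FIRST(F) = {print, read, then}  (via S)
FIRST(B) = {λ, print, read, true}  (via Q S S, N print S)
FOLLOW(S) includes $ since S is the start symbol.
FOLLOW(N): in S::=N B end end, N is followed by B end end with FIRST {end, print, read, true}; in B::=N print S, N is followed by print S with FIRST {print}. Thus FOLLOW(N) = {end, print, read, true}.
FOLLOW(B): in S::=N B end end, B is followed by end end with FIRST {end}. Thus FOLLOW(B) = {end}.
FOLLOW(Q): in B::=Q S S, Q is followed by S S with FIRST {print, read}. Thus FOLLOW(Q) = {print, read}.
FOLLOW(S): in F::=S, the suffix after S is empty, so FOLLOW(S) ⊇ FOLLOW(F) = {$, end, print, read}; in B::=Q S S (occurrence 1), S is followed by S with FIRST {print, read}; in B::=Q S S (occurrence 2), the suffix after S is empty, so FOLLOW(S) ⊇ FOLLOW(B) = {end}; in B::=N print S, the suffix after S is empty, so FOLLOW(S) ⊇ FOLLOW(B) = {end}. Thus FOLLOW(S) = {$, end, print, read}.
FOLLOW(F): in S::=read F, the suffix after F is empty, so FOLLOW(F) ⊇ FOLLOW(S) = {$, end, print, read}. Thus FOLLOW(F) = {$, end, print, read}.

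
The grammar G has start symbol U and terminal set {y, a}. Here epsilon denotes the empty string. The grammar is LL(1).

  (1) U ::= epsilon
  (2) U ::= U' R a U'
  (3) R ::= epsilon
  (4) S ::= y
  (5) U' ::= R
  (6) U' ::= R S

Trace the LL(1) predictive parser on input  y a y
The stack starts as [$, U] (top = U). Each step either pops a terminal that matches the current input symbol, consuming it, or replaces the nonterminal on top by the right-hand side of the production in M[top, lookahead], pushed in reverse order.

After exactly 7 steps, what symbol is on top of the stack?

     Stack         Input    Action
  1  $ U           y a y $  expand U ::= U' R a U'
  2  $ U' a R U'   y a y $  expand U' ::= R S
  3  $ U' a R S R  y a y $  expand R ::= epsilon
  4  $ U' a R S    y a y $  expand S ::= y
  5  $ U' a R y    y a y $  match y
  6  $ U' a R      a y $    expand R ::= epsilon
  7  $ U' a        a y $    match a
Stack after step 7: $ U' (top = U').

U'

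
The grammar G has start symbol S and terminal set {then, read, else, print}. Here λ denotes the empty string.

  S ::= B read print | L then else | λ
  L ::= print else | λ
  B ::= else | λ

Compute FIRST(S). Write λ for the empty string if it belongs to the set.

{λ, else, print, read, then}

FIRST(L): from L::=print else we get {print}; from L::=λ we get {λ}. So FIRST(L) = {λ, print}.
FIRST(B): from B::=else we get {else}; from B::=λ we get {λ}. So FIRST(B) = {λ, else}.
FIRST(S): from S::=B read print we get {else, read}; from S::=L then else we get {print, then}; from S::=λ we get {λ}. So FIRST(S) = {λ, else, print, read, then}.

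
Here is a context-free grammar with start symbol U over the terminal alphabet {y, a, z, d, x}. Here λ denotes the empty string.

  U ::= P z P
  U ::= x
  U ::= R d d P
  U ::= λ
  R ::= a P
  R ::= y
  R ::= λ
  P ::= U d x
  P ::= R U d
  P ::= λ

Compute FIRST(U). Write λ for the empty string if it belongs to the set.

{λ, a, d, x, y, z}

FIRST(R): from R::=a P we get {a}; from R::=y we get {y}; from R::=λ we get {λ}. So FIRST(R) = {λ, a, y}.
FIRST(U): from U::=P z P we get {a, d, x, y, z}; from U::=x we get {x}; from U::=R d d P we get {a, d, y}; from U::=λ we get {λ}. So FIRST(U) = {λ, a, d, x, y, z}.
FIRST(P): from P::=U d x we get {a, d, x, y, z}; from P::=R U d we get {a, d, x, y, z}; from P::=λ we get {λ}. So FIRST(P) = {λ, a, d, x, y, z}.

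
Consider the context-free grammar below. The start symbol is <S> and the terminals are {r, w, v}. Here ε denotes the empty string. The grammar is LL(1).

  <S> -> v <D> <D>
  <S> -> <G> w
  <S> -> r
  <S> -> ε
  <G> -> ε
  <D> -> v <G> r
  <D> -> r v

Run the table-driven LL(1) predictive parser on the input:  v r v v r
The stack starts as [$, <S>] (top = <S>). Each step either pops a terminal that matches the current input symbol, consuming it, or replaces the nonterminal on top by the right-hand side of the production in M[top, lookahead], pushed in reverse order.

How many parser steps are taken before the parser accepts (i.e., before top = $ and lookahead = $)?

9

     Stack        Input        Action
  1  $ <S>        v r v v r $  expand <S> -> v <D> <D>
  2  $ <D> <D> v  v r v v r $  match v
  3  $ <D> <D>    r v v r $    expand <D> -> r v
  4  $ <D> v r    r v v r $    match r
  5  $ <D> v      v v r $      match v
  6  $ <D>        v r $        expand <D> -> v <G> r
  7  $ r <G> v    v r $        match v
  8  $ r <G>      r $          expand <G> -> ε
  9  $ r          r $          match r
Accept reached after 9 steps.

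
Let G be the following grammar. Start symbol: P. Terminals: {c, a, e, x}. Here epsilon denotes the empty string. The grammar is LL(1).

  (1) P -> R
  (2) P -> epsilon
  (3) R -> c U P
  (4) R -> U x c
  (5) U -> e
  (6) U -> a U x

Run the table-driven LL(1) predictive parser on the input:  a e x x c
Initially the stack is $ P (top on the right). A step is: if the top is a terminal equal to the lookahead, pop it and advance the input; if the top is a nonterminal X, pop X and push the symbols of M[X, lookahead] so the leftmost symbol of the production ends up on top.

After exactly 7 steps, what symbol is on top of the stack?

     Stack        Input        Action
  1  $ P          a e x x c $  expand P -> R
  2  $ R          a e x x c $  expand R -> U x c
  3  $ c x U      a e x x c $  expand U -> a U x
  4  $ c x x U a  a e x x c $  match a
  5  $ c x x U    e x x c $    expand U -> e
  6  $ c x x e    e x x c $    match e
  7  $ c x x      x x c $      match x
Stack after step 7: $ c x (top = x).

x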